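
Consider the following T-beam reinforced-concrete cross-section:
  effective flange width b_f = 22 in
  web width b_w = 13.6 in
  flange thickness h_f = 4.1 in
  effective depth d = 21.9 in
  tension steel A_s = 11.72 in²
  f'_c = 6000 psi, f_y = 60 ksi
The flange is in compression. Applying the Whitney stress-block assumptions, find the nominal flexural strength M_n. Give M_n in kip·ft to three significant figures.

M_n ≈ 1090 kip·ft

Tension: T = A_s f_y = 11.72 × 60 = 703.2 kips.
Try a within the flange: a = T/(0.85 f'_c b_f) = 703.2/(0.85 × 6 × 22) = 6.267 in.
a = 6.267 > h_f = 4.1 in: the block extends into the web. Split into flange-overhang and web parts.
C_f = 0.85 f'_c (b_f − b_w) h_f = 0.85 × 6 × (22 − 13.6) × 4.1 = 175.6 kips.
Remaining web compression depth: a_w = (T − C_f)/(0.85 f'_c b_w) = (703.2 − 175.6)/(0.85 × 6 × 13.6) = 7.607 in.
M_n = C_f(d − h_f/2) + (T − C_f)(d − a_w/2) = 175.6 × (21.9 − 2.05) + 527.6 × (21.9 − 3.8035) = 3485.7 + 9547.7 = 13033.4 kip·in.
M_n = 13033.4/12 = 1086.12 kip·ft.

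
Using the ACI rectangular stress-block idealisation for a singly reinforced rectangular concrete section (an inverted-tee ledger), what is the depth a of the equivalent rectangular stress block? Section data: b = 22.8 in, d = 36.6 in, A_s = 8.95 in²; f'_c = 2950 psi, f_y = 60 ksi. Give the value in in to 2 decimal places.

T = A_s f_y = 8.95 × 60 = 537 kips.
a = T/(0.85 f'_c b) = 537/(0.85 × 2.95 × 22.8) = 9.39 in.

a ≈ 9.39 in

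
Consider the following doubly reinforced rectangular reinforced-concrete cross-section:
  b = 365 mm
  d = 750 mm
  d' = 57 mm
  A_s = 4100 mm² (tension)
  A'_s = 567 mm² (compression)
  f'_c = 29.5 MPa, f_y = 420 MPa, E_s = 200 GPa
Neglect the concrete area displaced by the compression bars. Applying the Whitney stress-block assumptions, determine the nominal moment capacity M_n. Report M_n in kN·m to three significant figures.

M_n ≈ 1160 kN·m

Assume both tension and compression steel yield.
Net tension couple steel: A_s − A'_s = 3533 mm².
a = (A_s − A'_s) f_y / (0.85 f'_c b) = 1483860/(0.85 × 29.5 × 365) = 162.13 mm.
c = a/β₁ = 162.13/0.839 = 193.24 mm; ε'_s = 0.003(c − d')/c = 0.0021 ≥ f_y/E_s = 0.0021, so compression steel does yield.
M_n = (A_s − A'_s) f_y (d − a/2) + A'_s f_y (d − d') = [1483860 × (750 − 81.065) + 238140 × (750 − 57)] × 10⁻⁶ = 992.61 + 165.03 = 1157.64 kN·m.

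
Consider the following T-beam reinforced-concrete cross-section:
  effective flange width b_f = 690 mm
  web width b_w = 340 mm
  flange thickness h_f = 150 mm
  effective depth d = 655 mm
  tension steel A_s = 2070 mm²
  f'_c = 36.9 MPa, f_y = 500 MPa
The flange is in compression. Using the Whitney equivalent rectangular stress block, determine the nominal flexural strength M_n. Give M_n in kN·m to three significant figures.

Tension: T = A_s f_y = 2070 × 500 = 1035000 N.
Try a within the flange: a = T/(0.85 f'_c b_f) = 1035000/(0.85 × 36.9 × 690) = 47.82 mm.
Since a = 47.82 ≤ h_f = 150 mm, the stress block lies entirely in the flange; analyse as a rectangular beam of width b_f.
M_n = T(d − a/2) = 1035000 × (655 − 23.91) = 653.18 × 10⁶ N·mm.
M_n = 653.18 kN·m.

M_n ≈ 653 kN·m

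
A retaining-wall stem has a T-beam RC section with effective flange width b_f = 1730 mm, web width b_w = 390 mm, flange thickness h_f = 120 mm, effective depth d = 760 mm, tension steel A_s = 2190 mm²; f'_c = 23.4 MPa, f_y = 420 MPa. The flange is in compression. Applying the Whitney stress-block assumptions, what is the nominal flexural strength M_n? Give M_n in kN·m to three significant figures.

M_n ≈ 687 kN·m

Tension: T = A_s f_y = 2190 × 420 = 919800 N.
Try a within the flange: a = T/(0.85 f'_c b_f) = 919800/(0.85 × 23.4 × 1730) = 26.73 mm.
Since a = 26.73 ≤ h_f = 120 mm, the stress block lies entirely in the flange; analyse as a rectangular beam of width b_f.
M_n = T(d − a/2) = 919800 × (760 − 13.365) = 686.75 × 10⁶ N·mm.
M_n = 686.75 kN·m.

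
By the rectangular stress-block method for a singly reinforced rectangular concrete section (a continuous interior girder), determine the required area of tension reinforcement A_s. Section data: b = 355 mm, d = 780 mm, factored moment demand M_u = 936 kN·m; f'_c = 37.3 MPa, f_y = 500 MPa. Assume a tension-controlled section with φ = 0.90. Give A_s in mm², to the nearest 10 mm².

M_n = M_u/φ = 936/0.90 = 1040 kN·m.
With M_n = 0.85 f'_c a b (d − a/2), solve the quadratic for a:
a = d − √(d² − 2M_n/(0.85 f'_c b)) = 780 − √(780² − 2 × 1040×10⁶/(0.85 × 37.3 × 355)) = 129.16 mm.
A_s = 0.85 f'_c a b / f_y = 0.85 × 37.3 × 129.16 × 355 / 500 = 2907.5 mm².

A_s ≈ 2910 mm²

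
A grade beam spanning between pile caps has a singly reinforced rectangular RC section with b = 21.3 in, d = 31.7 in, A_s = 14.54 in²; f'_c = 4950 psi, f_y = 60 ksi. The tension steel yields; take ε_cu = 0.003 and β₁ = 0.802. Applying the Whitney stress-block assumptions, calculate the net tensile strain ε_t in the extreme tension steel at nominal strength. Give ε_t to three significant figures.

ε_t ≈ 0.00484

a = A_s f_y/(0.85 f'_c b) = 9.734 in.
β₁ = 0.802, so c = a/β₁ = 9.734/0.802 = 12.137 in.
From the linear strain diagram with ε_cu = 0.003: ε_t = 0.003 (d − c)/c = 0.003 × (31.7 − 12.137)/12.137 = 0.00484.
ε_t is between 0.004 and 0.005 — transition zone.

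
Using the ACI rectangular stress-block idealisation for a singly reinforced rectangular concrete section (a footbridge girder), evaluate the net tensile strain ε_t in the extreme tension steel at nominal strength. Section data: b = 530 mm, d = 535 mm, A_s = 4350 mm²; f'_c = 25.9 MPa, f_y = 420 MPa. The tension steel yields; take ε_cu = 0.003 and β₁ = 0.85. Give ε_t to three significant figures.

ε_t ≈ 0.00571

a = A_s f_y/(0.85 f'_c b) = 156.58 mm.
β₁ = 0.85, so c = a/β₁ = 156.58/0.85 = 184.21 mm.
From the linear strain diagram with ε_cu = 0.003: ε_t = 0.003 (d − c)/c = 0.003 × (535 − 184.21)/184.21 = 0.00571.
Since ε_t ≥ 0.005, the section is tension-controlled.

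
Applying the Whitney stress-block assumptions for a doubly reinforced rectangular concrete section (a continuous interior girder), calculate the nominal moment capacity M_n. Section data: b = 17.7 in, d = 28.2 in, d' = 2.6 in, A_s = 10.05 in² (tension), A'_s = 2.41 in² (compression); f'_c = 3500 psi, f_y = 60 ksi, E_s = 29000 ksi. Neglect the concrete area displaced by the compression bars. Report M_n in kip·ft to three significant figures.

Assume both steels yield.
a = (A_s − A'_s) f_y/(0.85 f'_c b) = (10.05 − 2.41) × 60/(0.85 × 3.5 × 17.7) = 8.705 in.
c = a/β₁ = 8.705/0.85 = 10.241 in; ε'_s = 0.003(c − d')/c = 0.0022 ≥ ε_y = 0.0021, so the compression steel yields.
M_n = (A_s − A'_s) f_y (d − a/2) + A'_s f_y (d − d') = 458.4 × (28.2 − 4.3525) + 144.6 × (28.2 − 2.6) = 10931.7 + 3701.8 = 14633.5 kip·in = 14633.5/12 = 1219.46 kip·ft.

M_n ≈ 1220 kip·ft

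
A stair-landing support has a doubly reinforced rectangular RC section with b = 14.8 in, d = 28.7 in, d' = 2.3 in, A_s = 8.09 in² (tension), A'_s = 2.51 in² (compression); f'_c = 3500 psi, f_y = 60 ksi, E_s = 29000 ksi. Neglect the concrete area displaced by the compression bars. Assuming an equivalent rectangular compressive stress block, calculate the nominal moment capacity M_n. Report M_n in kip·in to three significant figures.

M_n ≈ 12300 kip·in

Assume both steels yield.
a = (A_s − A'_s) f_y/(0.85 f'_c b) = (8.09 − 2.51) × 60/(0.85 × 3.5 × 14.8) = 7.604 in.
c = a/β₁ = 7.604/0.85 = 8.946 in; ε'_s = 0.003(c − d')/c = 0.0022 ≥ ε_y = 0.0021, so the compression steel yields.
M_n = (A_s − A'_s) f_y (d − a/2) + A'_s f_y (d − d') = 334.8 × (28.7 − 3.802) + 150.6 × (28.7 − 2.3) = 8335.9 + 3975.8 = 12311.7 kip·in.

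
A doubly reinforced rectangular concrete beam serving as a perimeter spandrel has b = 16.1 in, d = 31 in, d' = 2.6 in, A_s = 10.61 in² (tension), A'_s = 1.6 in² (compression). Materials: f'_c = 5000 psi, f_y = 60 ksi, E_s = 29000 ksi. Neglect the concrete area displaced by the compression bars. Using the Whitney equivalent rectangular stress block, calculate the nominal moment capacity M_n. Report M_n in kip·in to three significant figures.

Assume both steels yield.
a = (A_s − A'_s) f_y/(0.85 f'_c b) = (10.61 − 1.6) × 60/(0.85 × 5 × 16.1) = 7.901 in.
c = a/β₁ = 7.901/0.8 = 9.876 in; ε'_s = 0.003(c − d')/c = 0.0022 ≥ ε_y = 0.0021, so the compression steel yields.
M_n = (A_s − A'_s) f_y (d − a/2) + A'_s f_y (d − d') = 540.6 × (31 − 3.9505) + 96 × (31 − 2.6) = 14623.0 + 2726.4 = 17349.4 kip·in.

M_n ≈ 17300 kip·in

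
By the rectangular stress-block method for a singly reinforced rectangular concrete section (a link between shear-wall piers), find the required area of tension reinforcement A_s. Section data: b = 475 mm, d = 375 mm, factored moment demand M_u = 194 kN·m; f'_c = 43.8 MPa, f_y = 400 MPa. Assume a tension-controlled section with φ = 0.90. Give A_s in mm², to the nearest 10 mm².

M_n = M_u/φ = 194/0.90 = 215.556 kN·m.
With M_n = 0.85 f'_c a b (d − a/2), solve the quadratic for a:
a = d − √(d² − 2M_n/(0.85 f'_c b)) = 375 − √(375² − 2 × 215.556×10⁶/(0.85 × 43.8 × 475)) = 34.05 mm.
A_s = 0.85 f'_c a b / f_y = 0.85 × 43.8 × 34.05 × 475 / 400 = 1505.4 mm².

A_s ≈ 1510 mm²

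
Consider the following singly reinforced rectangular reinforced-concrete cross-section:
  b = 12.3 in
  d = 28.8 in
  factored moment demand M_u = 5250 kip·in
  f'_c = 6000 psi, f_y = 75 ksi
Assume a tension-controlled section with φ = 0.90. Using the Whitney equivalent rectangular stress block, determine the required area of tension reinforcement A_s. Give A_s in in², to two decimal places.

A_s ≈ 2.87 in²

M_n = M_u/φ = 5250/0.90 = 5833.33 kip·in.
From M_n = 0.85 f'_c a b (d − a/2):
a = d − √(d² − 2M_n/(0.85 f'_c b)) = 28.8 − √(28.8² − 2 × 5833.33/(0.85 × 6 × 12.3)) = 3.434 in.
A_s = 0.85 f'_c a b / f_y = 0.85 × 6 × 3.434 × 12.3 / 75 = 2.872 in².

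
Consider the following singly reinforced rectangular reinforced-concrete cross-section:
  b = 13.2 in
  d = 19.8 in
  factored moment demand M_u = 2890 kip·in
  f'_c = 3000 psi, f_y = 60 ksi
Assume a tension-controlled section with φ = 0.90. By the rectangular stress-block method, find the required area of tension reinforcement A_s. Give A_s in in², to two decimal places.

A_s ≈ 3.15 in²

M_n = M_u/φ = 2890/0.90 = 3211.11 kip·in.
From M_n = 0.85 f'_c a b (d − a/2):
a = d − √(d² − 2M_n/(0.85 f'_c b)) = 19.8 − √(19.8² − 2 × 3211.11/(0.85 × 3 × 13.2)) = 5.614 in.
A_s = 0.85 f'_c a b / f_y = 0.85 × 3 × 5.614 × 13.2 / 60 = 3.149 in².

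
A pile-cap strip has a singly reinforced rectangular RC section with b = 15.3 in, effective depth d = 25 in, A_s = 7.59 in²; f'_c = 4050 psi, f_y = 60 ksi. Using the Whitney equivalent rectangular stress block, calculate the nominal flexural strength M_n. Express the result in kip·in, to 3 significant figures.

T = A_s f_y = 7.59 × 60 = 455.4 kips.
a = T/(0.85 f'_c b) = 455.4/(0.85 × 4.05 × 15.3) = 8.646 in.
M_n = T(d − a/2) = 455.4 × (25 − 4.323) = 9416.3 kip·in.

M_n ≈ 9420 kip·in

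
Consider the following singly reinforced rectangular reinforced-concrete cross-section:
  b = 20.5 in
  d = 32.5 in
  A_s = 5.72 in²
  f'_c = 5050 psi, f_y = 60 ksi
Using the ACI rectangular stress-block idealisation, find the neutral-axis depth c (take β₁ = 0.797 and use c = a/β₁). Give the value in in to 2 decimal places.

T = A_s f_y = 5.72 × 60 = 343.2 kips.
a = T/(0.85 f'_c b) = 343.2/(0.85 × 5.05 × 20.5) = 3.9002 in.
With β₁ = 0.797, c = a/β₁ = 3.9002/0.797 = 4.89 in.

c ≈ 4.89 in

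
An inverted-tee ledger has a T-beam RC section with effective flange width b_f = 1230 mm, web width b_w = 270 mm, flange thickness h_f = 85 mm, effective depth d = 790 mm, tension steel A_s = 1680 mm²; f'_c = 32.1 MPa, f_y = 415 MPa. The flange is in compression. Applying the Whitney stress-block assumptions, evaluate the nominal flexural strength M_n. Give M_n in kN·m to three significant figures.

Tension: T = A_s f_y = 1680 × 415 = 697200 N.
Try a within the flange: a = T/(0.85 f'_c b_f) = 697200/(0.85 × 32.1 × 1230) = 20.77 mm.
Since a = 20.77 ≤ h_f = 85 mm, the stress block lies entirely in the flange; analyse as a rectangular beam of width b_f.
M_n = T(d − a/2) = 697200 × (790 − 10.385) = 543.55 × 10⁶ N·mm.
M_n = 543.55 kN·m.

M_n ≈ 544 kN·m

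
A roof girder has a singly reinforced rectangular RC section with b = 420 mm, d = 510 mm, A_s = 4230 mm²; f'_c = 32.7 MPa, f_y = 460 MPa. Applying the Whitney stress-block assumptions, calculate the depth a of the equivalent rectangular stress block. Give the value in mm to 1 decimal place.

a ≈ 166.7 mm

T = A_s f_y = 4230 × 460 = 1945800 N = 1945.8 kN.
Setting C = 0.85 f'_c a b equal to T: a = 1945800/(0.85 × 32.7 × 420) = 166.7 mm.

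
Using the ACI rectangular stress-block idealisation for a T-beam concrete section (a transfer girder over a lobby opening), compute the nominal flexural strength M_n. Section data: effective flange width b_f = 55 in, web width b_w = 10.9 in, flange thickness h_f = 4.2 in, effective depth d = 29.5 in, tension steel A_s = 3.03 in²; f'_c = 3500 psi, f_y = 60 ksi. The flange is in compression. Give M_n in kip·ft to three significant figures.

Tension: T = A_s f_y = 3.03 × 60 = 181.8 kips.
Try a within the flange: a = T/(0.85 f'_c b_f) = 181.8/(0.85 × 3.5 × 55) = 1.111 in.
Since a = 1.111 ≤ h_f = 4.2 in, the stress block lies entirely in the flange; analyse as a rectangular beam of width b_f.
M_n = T(d − a/2) = 181.8 × (29.5 − 0.5555) = 5262.1 kip·in.
M_n = 5262.1/12 = 438.51 kip·ft.

M_n ≈ 439 kip·ft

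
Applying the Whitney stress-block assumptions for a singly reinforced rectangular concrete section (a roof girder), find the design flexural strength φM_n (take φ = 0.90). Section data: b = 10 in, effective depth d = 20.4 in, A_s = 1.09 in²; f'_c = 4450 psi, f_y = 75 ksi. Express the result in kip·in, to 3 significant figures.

T = A_s f_y = 1.09 × 75 = 81.75 kips.
a = T/(0.85 f'_c b) = 81.75/(0.85 × 4.45 × 10) = 2.161 in.
M_n = T(d − a/2) = 81.75 × (20.4 − 1.0805) = 1579.4 kip·in.
φM_n = 0.90 × 1579.4 = 1421.5 kip·in.

φM_n ≈ 1420 kip·in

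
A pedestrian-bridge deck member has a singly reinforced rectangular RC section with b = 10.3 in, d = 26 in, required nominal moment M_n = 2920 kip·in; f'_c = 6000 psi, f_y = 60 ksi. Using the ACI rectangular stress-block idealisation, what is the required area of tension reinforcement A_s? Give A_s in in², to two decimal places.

A_s ≈ 1.96 in²

From M_n = 0.85 f'_c a b (d − a/2):
a = d − √(d² − 2M_n/(0.85 f'_c b)) = 26 − √(26² − 2 × 2920/(0.85 × 6 × 10.3)) = 2.234 in.
A_s = 0.85 f'_c a b / f_y = 0.85 × 6 × 2.234 × 10.3 / 60 = 1.956 in².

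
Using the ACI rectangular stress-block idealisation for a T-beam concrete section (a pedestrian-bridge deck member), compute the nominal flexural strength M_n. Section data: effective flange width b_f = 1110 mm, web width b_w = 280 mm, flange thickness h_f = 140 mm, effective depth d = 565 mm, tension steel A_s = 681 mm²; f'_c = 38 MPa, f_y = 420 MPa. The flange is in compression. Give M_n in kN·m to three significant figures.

M_n ≈ 160 kN·m

Tension: T = A_s f_y = 681 × 420 = 286020 N.
Try a within the flange: a = T/(0.85 f'_c b_f) = 286020/(0.85 × 38 × 1110) = 7.98 mm.
Since a = 7.98 ≤ h_f = 140 mm, the stress block lies entirely in the flange; analyse as a rectangular beam of width b_f.
M_n = T(d − a/2) = 286020 × (565 − 3.99) = 160.46 × 10⁶ N·mm.
M_n = 160.46 kN·m.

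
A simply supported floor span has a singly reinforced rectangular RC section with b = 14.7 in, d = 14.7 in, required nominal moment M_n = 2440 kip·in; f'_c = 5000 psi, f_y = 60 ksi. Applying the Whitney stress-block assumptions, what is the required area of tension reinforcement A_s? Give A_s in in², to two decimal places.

From M_n = 0.85 f'_c a b (d − a/2):
a = d − √(d² − 2M_n/(0.85 f'_c b)) = 14.7 − √(14.7² − 2 × 2440/(0.85 × 5 × 14.7)) = 2.954 in.
A_s = 0.85 f'_c a b / f_y = 0.85 × 5 × 2.954 × 14.7 / 60 = 3.076 in².

A_s ≈ 3.08 in²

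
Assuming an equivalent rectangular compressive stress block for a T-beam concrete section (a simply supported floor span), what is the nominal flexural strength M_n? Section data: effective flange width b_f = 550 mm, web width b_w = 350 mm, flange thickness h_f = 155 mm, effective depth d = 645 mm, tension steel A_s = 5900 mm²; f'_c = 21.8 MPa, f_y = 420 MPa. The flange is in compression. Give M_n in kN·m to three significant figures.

Tension: T = A_s f_y = 5900 × 420 = 2478000 N.
Try a within the flange: a = T/(0.85 f'_c b_f) = 2478000/(0.85 × 21.8 × 550) = 243.14 mm.
a = 243.14 > h_f = 155 mm: the block extends into the web. Split into flange-overhang and web parts.
C_f = 0.85 f'_c (b_f − b_w) h_f = 0.85 × 21.8 × (550 − 350) × 155 = 574430 N.
Remaining web compression depth: a_w = (T − C_f)/(0.85 f'_c b_w) = (2478000 − 574430)/(0.85 × 21.8 × 350) = 293.51 mm.
M_n = C_f(d − h_f/2) + (T − C_f)(d − a_w/2) = 574430 × (645 − 77.5) + 1903570 × (645 − 146.755) = 325.99 + 948.44 = 1274.43 × 10⁶ N·mm.
M_n = 1274.43 kN·m.

M_n ≈ 1270 kN·m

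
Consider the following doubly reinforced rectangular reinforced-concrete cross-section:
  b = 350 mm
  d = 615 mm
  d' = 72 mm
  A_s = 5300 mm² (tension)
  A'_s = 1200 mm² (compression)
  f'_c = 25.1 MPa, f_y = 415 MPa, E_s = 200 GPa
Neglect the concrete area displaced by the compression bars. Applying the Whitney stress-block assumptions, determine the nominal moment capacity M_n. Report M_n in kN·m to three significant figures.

Assume both tension and compression steel yield.
Net tension couple steel: A_s − A'_s = 4100 mm².
a = (A_s − A'_s) f_y / (0.85 f'_c b) = 1701500/(0.85 × 25.1 × 350) = 227.86 mm.
c = a/β₁ = 227.86/0.85 = 268.07 mm; ε'_s = 0.003(c − d')/c = 0.0022 ≥ f_y/E_s = 0.0021, so compression steel does yield.
M_n = (A_s − A'_s) f_y (d − a/2) + A'_s f_y (d − d') = [1701500 × (615 − 113.93) + 498000 × (615 − 72)] × 10⁻⁶ = 852.57 + 270.41 = 1122.98 kN·m.

M_n ≈ 1120 kN·m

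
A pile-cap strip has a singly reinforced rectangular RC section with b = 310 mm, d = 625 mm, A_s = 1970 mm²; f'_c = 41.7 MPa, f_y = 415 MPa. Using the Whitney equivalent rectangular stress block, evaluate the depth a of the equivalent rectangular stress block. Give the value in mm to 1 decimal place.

a ≈ 74.4 mm

T = A_s f_y = 1970 × 415 = 817550 N = 817.55 kN.
Setting C = 0.85 f'_c a b equal to T: a = 817550/(0.85 × 41.7 × 310) = 74.4 mm.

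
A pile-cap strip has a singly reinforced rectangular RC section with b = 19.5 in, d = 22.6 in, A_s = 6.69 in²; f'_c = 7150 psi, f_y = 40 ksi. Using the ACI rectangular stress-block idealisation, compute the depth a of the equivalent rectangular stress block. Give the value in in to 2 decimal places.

T = A_s f_y = 6.69 × 40 = 267.6 kips.
a = T/(0.85 f'_c b) = 267.6/(0.85 × 7.15 × 19.5) = 2.26 in.

a ≈ 2.26 in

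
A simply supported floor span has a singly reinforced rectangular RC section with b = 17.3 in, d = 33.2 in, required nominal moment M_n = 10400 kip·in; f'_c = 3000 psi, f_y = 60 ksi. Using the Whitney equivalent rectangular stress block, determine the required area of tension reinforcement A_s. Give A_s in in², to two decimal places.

From M_n = 0.85 f'_c a b (d − a/2):
a = d − √(d² − 2M_n/(0.85 f'_c b)) = 33.2 − √(33.2² − 2 × 10400/(0.85 × 3 × 17.3)) = 8.085 in.
A_s = 0.85 f'_c a b / f_y = 0.85 × 3 × 8.085 × 17.3 / 60 = 5.944 in².

A_s ≈ 5.94 in²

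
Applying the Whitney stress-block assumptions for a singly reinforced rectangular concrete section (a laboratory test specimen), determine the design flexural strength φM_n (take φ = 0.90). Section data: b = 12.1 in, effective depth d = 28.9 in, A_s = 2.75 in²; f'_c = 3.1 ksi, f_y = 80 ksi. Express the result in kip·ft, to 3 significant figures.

T = A_s f_y = 2.75 × 80 = 220 kips.
a = T/(0.85 f'_c b) = 220/(0.85 × 3.1 × 12.1) = 6.900 in.
M_n = T(d − a/2) = 220 × (28.9 − 3.45) = 5599.0 kip·in = 5599.0/12 = 466.58 kip·ft.
φM_n = 0.90 × 466.58 = 419.92 kip·ft.

φM_n ≈ 420 kip·ft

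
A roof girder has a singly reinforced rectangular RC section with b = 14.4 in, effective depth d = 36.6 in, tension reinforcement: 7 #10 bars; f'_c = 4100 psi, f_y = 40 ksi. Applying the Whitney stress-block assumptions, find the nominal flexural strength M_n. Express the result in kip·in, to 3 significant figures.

M_n ≈ 11800 kip·in

A_s = 7 × 1.27 = 8.89 in².
T = A_s f_y = 8.89 × 40 = 355.6 kips.
a = T/(0.85 f'_c b) = 355.6/(0.85 × 4.1 × 14.4) = 7.086 in.
M_n = T(d − a/2) = 355.6 × (36.6 − 3.543) = 11755.1 kip·in.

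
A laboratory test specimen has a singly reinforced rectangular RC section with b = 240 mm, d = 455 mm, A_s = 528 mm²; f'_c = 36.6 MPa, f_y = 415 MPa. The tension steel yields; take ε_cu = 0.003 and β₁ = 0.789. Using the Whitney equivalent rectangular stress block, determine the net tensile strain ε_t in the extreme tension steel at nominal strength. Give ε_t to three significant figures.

a = A_s f_y/(0.85 f'_c b) = 29.35 mm.
β₁ = 0.789, so c = a/β₁ = 29.35/0.789 = 37.20 mm.
From the linear strain diagram with ε_cu = 0.003: ε_t = 0.003 (d − c)/c = 0.003 × (455 − 37.20)/37.20 = 0.0337.
Since ε_t ≥ 0.005, the section is tension-controlled.

ε_t ≈ 0.0337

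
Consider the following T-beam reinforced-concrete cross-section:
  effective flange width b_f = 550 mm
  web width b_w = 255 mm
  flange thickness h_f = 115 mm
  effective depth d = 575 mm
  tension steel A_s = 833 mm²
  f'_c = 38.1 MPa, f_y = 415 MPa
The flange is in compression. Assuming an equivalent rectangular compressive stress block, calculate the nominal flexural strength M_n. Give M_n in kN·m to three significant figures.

M_n ≈ 195 kN·m

Tension: T = A_s f_y = 833 × 415 = 345695 N.
Try a within the flange: a = T/(0.85 f'_c b_f) = 345695/(0.85 × 38.1 × 550) = 19.41 mm.
Since a = 19.41 ≤ h_f = 115 mm, the stress block lies entirely in the flange; analyse as a rectangular beam of width b_f.
M_n = T(d − a/2) = 345695 × (575 − 9.705) = 195.42 × 10⁶ N·mm.
M_n = 195.42 kN·m.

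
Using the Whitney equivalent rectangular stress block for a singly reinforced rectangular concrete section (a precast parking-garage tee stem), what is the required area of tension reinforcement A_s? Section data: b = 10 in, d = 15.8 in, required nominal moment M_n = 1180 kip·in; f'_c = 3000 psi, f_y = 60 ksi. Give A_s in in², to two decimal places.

From M_n = 0.85 f'_c a b (d − a/2):
a = d − √(d² − 2M_n/(0.85 f'_c b)) = 15.8 − √(15.8² − 2 × 1180/(0.85 × 3 × 10)) = 3.266 in.
A_s = 0.85 f'_c a b / f_y = 0.85 × 3 × 3.266 × 10 / 60 = 1.388 in².

A_s ≈ 1.39 in²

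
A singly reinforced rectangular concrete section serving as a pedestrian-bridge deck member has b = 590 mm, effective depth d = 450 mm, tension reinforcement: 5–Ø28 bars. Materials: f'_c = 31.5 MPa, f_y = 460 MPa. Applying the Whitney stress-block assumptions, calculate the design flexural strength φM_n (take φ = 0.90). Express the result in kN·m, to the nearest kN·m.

A_s = 5 × 616 = 3080 mm².
T = A_s f_y = 3080 × 460 = 1416800 N = 1416.8 kN.
From C = T: a = T/(0.85 f'_c b) = 1416800/(0.85 × 31.5 × 590) = 89.69 mm.
M_n = T(d − a/2) = 1416.8 kN × (450 − 44.845) mm = 574.02 kN·m.
φM_n = 0.90 × 574.02 = 516.62 kN·m.

φM_n ≈ 517 kN·m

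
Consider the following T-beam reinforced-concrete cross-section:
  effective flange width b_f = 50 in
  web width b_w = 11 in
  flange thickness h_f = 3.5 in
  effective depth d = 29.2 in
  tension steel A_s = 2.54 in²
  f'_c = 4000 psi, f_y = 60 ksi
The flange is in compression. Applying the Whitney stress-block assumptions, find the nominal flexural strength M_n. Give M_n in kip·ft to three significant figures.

M_n ≈ 365 kip·ft

Tension: T = A_s f_y = 2.54 × 60 = 152.4 kips.
Try a within the flange: a = T/(0.85 f'_c b_f) = 152.4/(0.85 × 4 × 50) = 0.896 in.
Since a = 0.896 ≤ h_f = 3.5 in, the stress block lies entirely in the flange; analyse as a rectangular beam of width b_f.
M_n = T(d − a/2) = 152.4 × (29.2 − 0.448) = 4381.8 kip·in.
M_n = 4381.8/12 = 365.15 kip·ft.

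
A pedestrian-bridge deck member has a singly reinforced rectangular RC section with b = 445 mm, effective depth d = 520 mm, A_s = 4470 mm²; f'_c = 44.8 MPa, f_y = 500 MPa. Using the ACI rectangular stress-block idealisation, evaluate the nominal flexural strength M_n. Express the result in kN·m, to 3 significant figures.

M_n ≈ 1010 kN·m

T = A_s f_y = 4470 × 500 = 2235000 N = 2235 kN.
From C = T: a = T/(0.85 f'_c b) = 2235000/(0.85 × 44.8 × 445) = 131.89 mm.
M_n = T(d − a/2) = 2235 kN × (520 − 65.945) mm = 1014.81 kN·m.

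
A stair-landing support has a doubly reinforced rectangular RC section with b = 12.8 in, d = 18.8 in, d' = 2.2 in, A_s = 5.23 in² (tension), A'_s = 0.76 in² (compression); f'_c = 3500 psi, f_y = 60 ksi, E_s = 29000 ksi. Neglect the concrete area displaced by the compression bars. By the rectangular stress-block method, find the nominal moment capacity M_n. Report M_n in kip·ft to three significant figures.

Assume both steels yield.
a = (A_s − A'_s) f_y/(0.85 f'_c b) = (5.23 − 0.76) × 60/(0.85 × 3.5 × 12.8) = 7.043 in.
c = a/β₁ = 7.043/0.85 = 8.286 in; ε'_s = 0.003(c − d')/c = 0.0022 ≥ ε_y = 0.0021, so the compression steel yields.
M_n = (A_s − A'_s) f_y (d − a/2) + A'_s f_y (d − d') = 268.2 × (18.8 − 3.5215) + 45.6 × (18.8 − 2.2) = 4097.7 + 757.0 = 4854.7 kip·in = 4854.7/12 = 404.56 kip·ft.

M_n ≈ 405 kip·ft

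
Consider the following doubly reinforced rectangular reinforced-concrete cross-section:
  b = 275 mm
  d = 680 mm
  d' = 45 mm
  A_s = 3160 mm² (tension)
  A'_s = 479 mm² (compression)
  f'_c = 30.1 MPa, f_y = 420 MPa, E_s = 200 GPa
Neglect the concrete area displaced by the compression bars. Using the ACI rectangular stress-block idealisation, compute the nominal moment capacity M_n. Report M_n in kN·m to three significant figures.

M_n ≈ 803 kN·m

Assume both tension and compression steel yield.
Net tension couple steel: A_s − A'_s = 2681 mm².
a = (A_s − A'_s) f_y / (0.85 f'_c b) = 1126020/(0.85 × 30.1 × 275) = 160.04 mm.
c = a/β₁ = 160.04/0.835 = 191.66 mm; ε'_s = 0.003(c − d')/c = 0.0023 ≥ f_y/E_s = 0.0021, so compression steel does yield.
M_n = (A_s − A'_s) f_y (d − a/2) + A'_s f_y (d − d') = [1126020 × (680 − 80.02) + 201180 × (680 − 45)] × 10⁻⁶ = 675.59 + 127.75 = 803.34 kN·m.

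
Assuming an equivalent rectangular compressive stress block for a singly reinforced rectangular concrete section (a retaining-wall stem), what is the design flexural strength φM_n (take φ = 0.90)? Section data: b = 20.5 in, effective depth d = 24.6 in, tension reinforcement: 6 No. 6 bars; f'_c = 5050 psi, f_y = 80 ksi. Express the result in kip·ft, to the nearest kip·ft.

φM_n ≈ 371 kip·ft

A_s = 6 × 0.44 = 2.64 in².
T = A_s f_y = 2.64 × 80 = 211.2 kips.
a = T/(0.85 f'_c b) = 211.2/(0.85 × 5.05 × 20.5) = 2.400 in.
M_n = T(d − a/2) = 211.2 × (24.6 − 1.2) = 4942.1 kip·in = 4942.1/12 = 411.84 kip·ft.
φM_n = 0.90 × 411.84 = 370.66 kip·ft.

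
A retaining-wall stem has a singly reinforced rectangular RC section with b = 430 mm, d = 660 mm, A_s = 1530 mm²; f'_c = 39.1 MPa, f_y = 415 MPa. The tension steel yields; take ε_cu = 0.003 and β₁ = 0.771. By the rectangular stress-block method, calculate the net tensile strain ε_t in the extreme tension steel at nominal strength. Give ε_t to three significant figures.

a = A_s f_y/(0.85 f'_c b) = 44.43 mm.
β₁ = 0.771, so c = a/β₁ = 44.43/0.771 = 57.63 mm.
From the linear strain diagram with ε_cu = 0.003: ε_t = 0.003 (d − c)/c = 0.003 × (660 − 57.63)/57.63 = 0.0314.
Since ε_t ≥ 0.005, the section is tension-controlled.

ε_t ≈ 0.0314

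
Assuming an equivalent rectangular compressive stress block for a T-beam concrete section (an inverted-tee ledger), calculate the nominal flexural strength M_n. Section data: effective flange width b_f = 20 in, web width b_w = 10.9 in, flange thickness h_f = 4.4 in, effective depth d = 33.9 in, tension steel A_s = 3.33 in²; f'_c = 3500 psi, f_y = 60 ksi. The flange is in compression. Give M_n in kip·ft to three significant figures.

Tension: T = A_s f_y = 3.33 × 60 = 199.8 kips.
Try a within the flange: a = T/(0.85 f'_c b_f) = 199.8/(0.85 × 3.5 × 20) = 3.358 in.
Since a = 3.358 ≤ h_f = 4.4 in, the stress block lies entirely in the flange; analyse as a rectangular beam of width b_f.
M_n = T(d − a/2) = 199.8 × (33.9 − 1.679) = 6437.8 kip·in.
M_n = 6437.8/12 = 536.48 kip·ft.

M_n ≈ 536 kip·ft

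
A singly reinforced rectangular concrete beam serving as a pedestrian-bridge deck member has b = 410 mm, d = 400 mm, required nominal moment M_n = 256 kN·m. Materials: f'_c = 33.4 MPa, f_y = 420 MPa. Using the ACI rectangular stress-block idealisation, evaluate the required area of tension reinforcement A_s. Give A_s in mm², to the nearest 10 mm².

A_s ≈ 1650 mm²

With M_n = 0.85 f'_c a b (d − a/2), solve the quadratic for a:
a = d − √(d² − 2M_n/(0.85 f'_c b)) = 400 − √(400² − 2 × 256×10⁶/(0.85 × 33.4 × 410)) = 59.39 mm.
A_s = 0.85 f'_c a b / f_y = 0.85 × 33.4 × 59.39 × 410 / 420 = 1645.9 mm².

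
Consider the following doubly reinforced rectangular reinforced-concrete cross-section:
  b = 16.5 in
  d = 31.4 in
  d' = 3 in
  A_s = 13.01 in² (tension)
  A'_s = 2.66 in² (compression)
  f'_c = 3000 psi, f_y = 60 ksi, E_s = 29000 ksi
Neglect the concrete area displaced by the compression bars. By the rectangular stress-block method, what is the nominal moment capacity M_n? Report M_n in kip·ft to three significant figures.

M_n ≈ 1620 kip·ft

Assume both steels yield.
a = (A_s − A'_s) f_y/(0.85 f'_c b) = (13.01 − 2.66) × 60/(0.85 × 3 × 16.5) = 14.759 in.
c = a/β₁ = 14.759/0.85 = 17.364 in; ε'_s = 0.003(c − d')/c = 0.0025 ≥ ε_y = 0.0021, so the compression steel yields.
M_n = (A_s − A'_s) f_y (d − a/2) + A'_s f_y (d − d') = 621 × (31.4 − 7.3795) + 159.6 × (31.4 − 3) = 14916.7 + 4532.6 = 19449.3 kip·in = 19449.3/12 = 1620.78 kip·ft.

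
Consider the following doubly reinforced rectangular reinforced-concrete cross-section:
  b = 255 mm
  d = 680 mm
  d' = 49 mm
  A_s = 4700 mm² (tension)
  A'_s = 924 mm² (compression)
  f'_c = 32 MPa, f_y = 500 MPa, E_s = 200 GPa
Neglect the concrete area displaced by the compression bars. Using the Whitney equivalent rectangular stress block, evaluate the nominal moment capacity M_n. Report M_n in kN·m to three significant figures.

Assume both tension and compression steel yield.
Net tension couple steel: A_s − A'_s = 3776 mm².
a = (A_s − A'_s) f_y / (0.85 f'_c b) = 1888000/(0.85 × 32 × 255) = 272.20 mm.
c = a/β₁ = 272.20/0.821 = 331.55 mm; ε'_s = 0.003(c − d')/c = 0.0026 ≥ f_y/E_s = 0.0025, so compression steel does yield.
M_n = (A_s − A'_s) f_y (d − a/2) + A'_s f_y (d − d') = [1888000 × (680 − 136.1) + 462000 × (680 − 49)] × 10⁻⁶ = 1026.88 + 291.52 = 1318.40 kN·m.

M_n ≈ 1320 kN·m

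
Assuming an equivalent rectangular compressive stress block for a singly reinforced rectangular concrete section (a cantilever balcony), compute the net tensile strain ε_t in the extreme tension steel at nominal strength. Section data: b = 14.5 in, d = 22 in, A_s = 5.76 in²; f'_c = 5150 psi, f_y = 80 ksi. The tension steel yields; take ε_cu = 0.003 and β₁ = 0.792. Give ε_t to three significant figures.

a = A_s f_y/(0.85 f'_c b) = 7.260 in.
β₁ = 0.792, so c = a/β₁ = 7.260/0.792 = 9.167 in.
From the linear strain diagram with ε_cu = 0.003: ε_t = 0.003 (d − c)/c = 0.003 × (22 − 9.167)/9.167 = 0.00420.
ε_t is between 0.004 and 0.005 — transition zone.

ε_t ≈ 0.00420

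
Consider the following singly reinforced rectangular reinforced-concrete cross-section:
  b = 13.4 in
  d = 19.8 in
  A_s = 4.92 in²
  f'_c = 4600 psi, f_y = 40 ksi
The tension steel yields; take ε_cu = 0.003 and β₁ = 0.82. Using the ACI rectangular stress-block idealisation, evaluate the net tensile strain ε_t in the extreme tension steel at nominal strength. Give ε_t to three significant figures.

a = A_s f_y/(0.85 f'_c b) = 3.756 in.
β₁ = 0.82, so c = a/β₁ = 3.756/0.82 = 4.580 in.
From the linear strain diagram with ε_cu = 0.003: ε_t = 0.003 (d − c)/c = 0.003 × (19.8 − 4.580)/4.580 = 0.00997.
Since ε_t ≥ 0.005, the section is tension-controlled.

ε_t ≈ 0.00997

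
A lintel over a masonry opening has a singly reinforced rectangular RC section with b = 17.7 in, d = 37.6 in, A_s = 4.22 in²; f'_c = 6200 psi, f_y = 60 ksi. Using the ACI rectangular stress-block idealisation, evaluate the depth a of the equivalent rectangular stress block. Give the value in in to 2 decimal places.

a ≈ 2.71 in

T = A_s f_y = 4.22 × 60 = 253.2 kips.
a = T/(0.85 f'_c b) = 253.2/(0.85 × 6.2 × 17.7) = 2.71 in.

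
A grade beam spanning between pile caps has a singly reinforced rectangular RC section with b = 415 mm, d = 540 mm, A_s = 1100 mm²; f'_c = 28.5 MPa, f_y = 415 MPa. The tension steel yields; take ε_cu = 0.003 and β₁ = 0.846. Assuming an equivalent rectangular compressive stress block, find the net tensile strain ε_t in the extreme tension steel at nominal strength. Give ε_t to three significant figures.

a = A_s f_y/(0.85 f'_c b) = 45.41 mm.
β₁ = 0.846, so c = a/β₁ = 45.41/0.846 = 53.68 mm.
From the linear strain diagram with ε_cu = 0.003: ε_t = 0.003 (d − c)/c = 0.003 × (540 − 53.68)/53.68 = 0.0272.
Since ε_t ≥ 0.005, the section is tension-controlled.

ε_t ≈ 0.0272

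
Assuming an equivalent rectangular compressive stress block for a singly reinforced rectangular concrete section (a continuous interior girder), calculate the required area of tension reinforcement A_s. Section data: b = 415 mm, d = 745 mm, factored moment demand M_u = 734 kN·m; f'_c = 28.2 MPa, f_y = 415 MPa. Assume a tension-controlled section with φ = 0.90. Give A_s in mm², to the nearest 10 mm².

M_n = M_u/φ = 734/0.90 = 815.556 kN·m.
With M_n = 0.85 f'_c a b (d − a/2), solve the quadratic for a:
a = d − √(d² − 2M_n/(0.85 f'_c b)) = 745 − √(745² − 2 × 815.556×10⁶/(0.85 × 28.2 × 415)) = 119.66 mm.
A_s = 0.85 f'_c a b / f_y = 0.85 × 28.2 × 119.66 × 415 / 415 = 2868.3 mm².

A_s ≈ 2870 mm²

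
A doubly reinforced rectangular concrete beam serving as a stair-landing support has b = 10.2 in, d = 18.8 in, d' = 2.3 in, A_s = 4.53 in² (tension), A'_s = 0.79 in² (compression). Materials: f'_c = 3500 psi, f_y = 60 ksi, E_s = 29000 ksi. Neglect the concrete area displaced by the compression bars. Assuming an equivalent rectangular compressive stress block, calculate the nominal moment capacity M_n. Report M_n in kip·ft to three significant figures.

M_n ≈ 348 kip·ft

Assume both steels yield.
a = (A_s − A'_s) f_y/(0.85 f'_c b) = (4.53 − 0.79) × 60/(0.85 × 3.5 × 10.2) = 7.395 in.
c = a/β₁ = 7.395/0.85 = 8.700 in; ε'_s = 0.003(c − d')/c = 0.0022 ≥ ε_y = 0.0021, so the compression steel yields.
M_n = (A_s − A'_s) f_y (d − a/2) + A'_s f_y (d − d') = 224.4 × (18.8 − 3.6975) + 47.4 × (18.8 − 2.3) = 3389.0 + 782.1 = 4171.1 kip·in = 4171.1/12 = 347.59 kip·ft.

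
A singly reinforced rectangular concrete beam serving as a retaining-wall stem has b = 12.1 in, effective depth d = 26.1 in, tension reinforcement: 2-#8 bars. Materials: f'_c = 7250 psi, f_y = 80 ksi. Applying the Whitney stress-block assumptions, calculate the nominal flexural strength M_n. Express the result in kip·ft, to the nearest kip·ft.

A_s = 2 × 0.79 = 1.58 in².
T = A_s f_y = 1.58 × 80 = 126.4 kips.
a = T/(0.85 f'_c b) = 126.4/(0.85 × 7.25 × 12.1) = 1.695 in.
M_n = T(d − a/2) = 126.4 × (26.1 − 0.8475) = 3191.9 kip·in = 3191.9/12 = 265.99 kip·ft.

M_n ≈ 266 kip·ft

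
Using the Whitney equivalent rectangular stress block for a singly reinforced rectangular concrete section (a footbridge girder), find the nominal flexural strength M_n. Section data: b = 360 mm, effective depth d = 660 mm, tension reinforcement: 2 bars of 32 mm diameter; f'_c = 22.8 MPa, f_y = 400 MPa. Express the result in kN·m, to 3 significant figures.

A_s = 2 × 804 = 1608 mm².
T = A_s f_y = 1608 × 400 = 643200 N = 643.2 kN.
From C = T: a = T/(0.85 f'_c b) = 643200/(0.85 × 22.8 × 360) = 92.19 mm.
M_n = T(d − a/2) = 643.2 kN × (660 − 46.095) mm = 394.86 kN·m.

M_n ≈ 395 kN·m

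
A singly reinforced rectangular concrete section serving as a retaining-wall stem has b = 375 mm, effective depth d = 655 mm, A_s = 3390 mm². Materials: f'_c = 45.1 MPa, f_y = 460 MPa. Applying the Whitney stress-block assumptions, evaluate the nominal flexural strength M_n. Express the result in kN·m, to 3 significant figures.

T = A_s f_y = 3390 × 460 = 1559400 N = 1559.4 kN.
From C = T: a = T/(0.85 f'_c b) = 1559400/(0.85 × 45.1 × 375) = 108.48 mm.
M_n = T(d − a/2) = 1559.4 kN × (655 − 54.24) mm = 936.83 kN·m.

M_n ≈ 937 kN·m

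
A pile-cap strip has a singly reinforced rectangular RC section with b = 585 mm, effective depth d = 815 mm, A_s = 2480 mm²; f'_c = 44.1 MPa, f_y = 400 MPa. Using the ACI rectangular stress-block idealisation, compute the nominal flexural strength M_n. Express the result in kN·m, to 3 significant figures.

T = A_s f_y = 2480 × 400 = 992000 N = 992 kN.
From C = T: a = T/(0.85 f'_c b) = 992000/(0.85 × 44.1 × 585) = 45.24 mm.
M_n = T(d − a/2) = 992 kN × (815 − 22.62) mm = 786.04 kN·m.

M_n ≈ 786 kN·m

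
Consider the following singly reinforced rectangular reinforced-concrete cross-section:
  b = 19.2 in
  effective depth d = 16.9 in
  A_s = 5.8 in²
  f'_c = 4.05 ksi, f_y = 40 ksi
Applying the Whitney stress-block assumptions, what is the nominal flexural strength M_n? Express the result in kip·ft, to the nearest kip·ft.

T = A_s f_y = 5.8 × 40 = 232 kips.
a = T/(0.85 f'_c b) = 232/(0.85 × 4.05 × 19.2) = 3.510 in.
M_n = T(d − a/2) = 232 × (16.9 − 1.755) = 3513.6 kip·in = 3513.6/12 = 292.80 kip·ft.

M_n ≈ 293 kip·ft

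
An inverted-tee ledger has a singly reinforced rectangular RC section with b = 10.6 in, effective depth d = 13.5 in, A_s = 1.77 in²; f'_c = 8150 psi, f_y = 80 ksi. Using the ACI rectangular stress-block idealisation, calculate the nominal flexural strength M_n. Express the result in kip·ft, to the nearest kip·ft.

T = A_s f_y = 1.77 × 80 = 141.6 kips.
a = T/(0.85 f'_c b) = 141.6/(0.85 × 8.15 × 10.6) = 1.928 in.
M_n = T(d − a/2) = 141.6 × (13.5 − 0.964) = 1775.1 kip·in = 1775.1/12 = 147.93 kip·ft.

M_n ≈ 148 kip·ft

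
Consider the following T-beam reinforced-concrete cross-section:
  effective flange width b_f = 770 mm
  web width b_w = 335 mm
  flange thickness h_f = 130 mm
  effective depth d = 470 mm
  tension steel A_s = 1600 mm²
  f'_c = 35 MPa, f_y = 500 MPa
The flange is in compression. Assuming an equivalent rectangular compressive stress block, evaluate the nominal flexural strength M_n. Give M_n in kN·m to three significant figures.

Tension: T = A_s f_y = 1600 × 500 = 800000 N.
Try a within the flange: a = T/(0.85 f'_c b_f) = 800000/(0.85 × 35 × 770) = 34.92 mm.
Since a = 34.92 ≤ h_f = 130 mm, the stress block lies entirely in the flange; analyse as a rectangular beam of width b_f.
M_n = T(d − a/2) = 800000 × (470 − 17.46) = 362.03 × 10⁶ N·mm.
M_n = 362.03 kN·m.

M_n ≈ 362 kN·m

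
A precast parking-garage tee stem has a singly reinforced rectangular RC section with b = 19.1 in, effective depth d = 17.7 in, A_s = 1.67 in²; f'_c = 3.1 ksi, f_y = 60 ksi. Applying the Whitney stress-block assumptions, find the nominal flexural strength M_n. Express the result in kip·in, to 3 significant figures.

M_n ≈ 1670 kip·in

T = A_s f_y = 1.67 × 60 = 100.2 kips.
a = T/(0.85 f'_c b) = 100.2/(0.85 × 3.1 × 19.1) = 1.991 in.
M_n = T(d − a/2) = 100.2 × (17.7 − 0.9955) = 1673.8 kip·in.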